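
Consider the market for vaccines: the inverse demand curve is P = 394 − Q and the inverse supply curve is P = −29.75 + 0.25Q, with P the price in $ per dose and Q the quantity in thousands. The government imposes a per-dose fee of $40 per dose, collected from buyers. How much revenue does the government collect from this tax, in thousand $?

Tax revenue = $12280 thousand.

Inverting to Q(P) form: Qd = 394 − P; Qs = 4P + 119.
Without the tax, 394 − P = 4P + 119 gives 5P = 275, so P* = $55 and Q* = 339.
With the tax collected from buyers, demand (in seller-price terms) shifts: Qd = 394 − (P + 40).
Solving gives Q = 307 with buyers paying $87 and producers receiving $47 (the $40 wedge).
Revenue = t · Q = 40 · 307 = $12280.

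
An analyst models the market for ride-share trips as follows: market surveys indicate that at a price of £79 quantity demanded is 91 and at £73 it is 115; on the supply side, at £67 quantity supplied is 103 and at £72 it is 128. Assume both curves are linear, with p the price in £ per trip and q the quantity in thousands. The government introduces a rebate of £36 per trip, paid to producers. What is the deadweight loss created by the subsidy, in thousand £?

Deadweight loss = £1440 thousand.

Demand slope: (115 − 91)/(73 − 79) = -4, so qd = 407 − 4p.
Supply slope: (128 − 103)/(72 − 67) = 5, so qs = 5p − 232.
Before the subsidy: set 407 − 4p = 5p − 232 → p* = £71, q* = 123.
With a per-unit subsidy paid to producers, each receives p + 36 per unit sold, so supply becomes qs = 5(p + 36) − 232.
New equilibrium: consumers pay £51, producers receive £87, q = 203. (Wedge: pb − ps = −36.)
Quantity rises by |ΔQ| = |123 − 203| = 80.
DWL = ½ · t · |ΔQ| = ½ · 36 · 80 = £1440.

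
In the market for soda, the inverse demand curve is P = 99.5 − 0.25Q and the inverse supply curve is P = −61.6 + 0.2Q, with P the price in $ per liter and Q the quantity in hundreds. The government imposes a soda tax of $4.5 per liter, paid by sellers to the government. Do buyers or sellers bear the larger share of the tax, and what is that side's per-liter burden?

Buyers bear the larger share: $2.5 per liter.

Rewrite in direct form: Qd = 398 − 4P and Qs = 5P + 308.
Without the tax, 398 − 4P = 5P + 308 gives 9P = 90, so P* = $10 and Q* = 358.
With the tax collected from sellers, supply shifts: Qs = 5(P − 4.5) + 308.
New equilibrium: buyers pay $12.5, sellers receive $8, Q = 348. (Wedge: Pb − Ps = 4.5.)
Per-liter burden: buyers $2.5, sellers $2.
Buyers take the larger share because demand is less price-elastic here (demand slope 4 vs supply slope 5).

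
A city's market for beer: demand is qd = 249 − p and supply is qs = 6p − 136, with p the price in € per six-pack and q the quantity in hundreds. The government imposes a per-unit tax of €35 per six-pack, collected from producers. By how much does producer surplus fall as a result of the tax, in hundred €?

Without the tax, 249 − p = 6p − 136 gives 7p = 385, so p* = €55 and q* = 194.
With the tax collected from producers, supply shifts: qs = 6(p − 35) − 136.
New equilibrium: consumers pay €85, producers receive €50, q = 164. (Wedge: pb − ps = 35.)
ΔPS is the trapezoid between Q = 164 and Q = 194 of height €5: ½ · (194 + 164) · 5 = €895.

Producer surplus falls by €895 hundred.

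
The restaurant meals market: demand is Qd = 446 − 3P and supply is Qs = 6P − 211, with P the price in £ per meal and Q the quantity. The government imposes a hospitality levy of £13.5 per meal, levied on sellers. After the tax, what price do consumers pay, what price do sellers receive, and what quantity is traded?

Without the tax, 446 − 3P = 6P − 211 gives 9P = 657, so P* = £73 and Q* = 227.
With the tax collected from sellers, supply shifts: Qs = 6(P − 13.5) − 211.
Solving gives Q = 200 with consumers paying £82 and sellers receiving £68.5 (the £13.5 wedge).
The less price-elastic side of the market bears the larger share of a per-unit tax.

Consumers pay £82; sellers receive £68.5; quantity = 200.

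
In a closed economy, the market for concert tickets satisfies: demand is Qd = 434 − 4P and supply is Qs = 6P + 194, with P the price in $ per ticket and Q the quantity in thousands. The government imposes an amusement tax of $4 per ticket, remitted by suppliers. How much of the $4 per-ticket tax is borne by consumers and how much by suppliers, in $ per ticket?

Consumers bear $2.4 per ticket; suppliers bear $1.6 per ticket.

Without the tax, 434 − 4P = 6P + 194 gives 10P = 240, so P* = $24 and Q* = 338.
With the tax collected from suppliers, supply shifts: Qs = 6(P − 4) + 194.
Solving gives Q = 328.4 with consumers paying $26.4 and suppliers receiving $22.4 (the $4 wedge).
Burden on consumers: $2.4; on suppliers: $1.6. (They sum to $4.)
The less price-elastic side of the market bears the larger share of a per-unit tax.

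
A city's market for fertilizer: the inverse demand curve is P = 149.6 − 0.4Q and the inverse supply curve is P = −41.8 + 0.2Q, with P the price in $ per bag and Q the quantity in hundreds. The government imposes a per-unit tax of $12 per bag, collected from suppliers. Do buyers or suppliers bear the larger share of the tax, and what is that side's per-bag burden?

Buyers bear the larger share: $8 per bag.

Rewrite in direct form: Qd = 374 − 2.5P and Qs = 5P + 209.
Before the tax: set 374 − 2.5P = 5P + 209 → P* = $22, Q* = 319.
With the tax collected from suppliers, supply shifts: Qs = 5(P − 12) + 209.
New equilibrium: buyers pay $30, suppliers receive $18, Q = 299. (Wedge: Pb − Ps = 12.)
Per-bag burden: buyers $8, suppliers $4.
Buyers take the larger share because demand is less price-elastic here (demand slope 2.5 vs supply slope 5).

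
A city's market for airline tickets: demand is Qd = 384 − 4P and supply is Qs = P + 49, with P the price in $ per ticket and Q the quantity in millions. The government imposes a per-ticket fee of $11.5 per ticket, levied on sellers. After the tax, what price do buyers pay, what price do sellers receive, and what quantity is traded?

Buyers pay $69.3; sellers receive $57.8; quantity = 106.8.

Without the tax, 384 − 4P = P + 49 gives 5P = 335, so P* = $67 and Q* = 116.
With the tax collected from sellers, supply shifts: Qs = (P − 11.5) + 49.
New equilibrium: buyers pay $69.3, sellers receive $57.8, Q = 106.8. (Wedge: Pb − Ps = 11.5.)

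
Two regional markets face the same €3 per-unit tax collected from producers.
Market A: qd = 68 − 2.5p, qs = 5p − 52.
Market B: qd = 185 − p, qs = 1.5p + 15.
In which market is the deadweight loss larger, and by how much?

Market A: pre-tax p* = €16, q* = 28; post-tax q = 23; deadweight loss = €7.5.
Market B: pre-tax p* = €68, q* = 117; post-tax q = 115.2; deadweight loss = €2.7.
Difference: €7.5 vs €2.7 → market A is larger by €4.8.

Market A, by €4.8.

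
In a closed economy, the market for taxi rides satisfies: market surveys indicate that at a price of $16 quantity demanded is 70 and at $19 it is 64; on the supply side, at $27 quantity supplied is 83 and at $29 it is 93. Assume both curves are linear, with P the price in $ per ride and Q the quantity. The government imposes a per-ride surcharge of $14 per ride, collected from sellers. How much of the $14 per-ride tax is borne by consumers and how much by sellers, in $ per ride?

Demand slope: (64 − 70)/(19 − 16) = -2, so Qd = 102 − 2P.
Supply slope: (93 − 83)/(29 − 27) = 5, so Qs = 5P − 52.
Without the tax, 102 − 2P = 5P − 52 gives 7P = 154, so P* = $22 and Q* = 58.
With the tax collected from sellers, supply shifts: Qs = 5(P − 14) − 52.
Solving gives Q = 38 with consumers paying $32 and sellers receiving $18 (the $14 wedge).
Burden on consumers: $10; on sellers: $4. (They sum to $14.)
The less price-elastic side of the market bears the larger share of a per-unit tax.

Consumers bear $10 per ride; sellers bear $4 per ride.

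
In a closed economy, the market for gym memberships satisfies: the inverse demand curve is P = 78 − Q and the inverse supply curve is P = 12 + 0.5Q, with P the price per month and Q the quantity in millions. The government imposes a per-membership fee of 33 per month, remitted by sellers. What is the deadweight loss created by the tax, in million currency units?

Deadweight loss = 363 million.

Rewrite in direct form: Qd = 78 − P and Qs = 2P − 24.
Before the tax: set 78 − P = 2P − 24 → P* = 34, Q* = 44.
With the tax collected from sellers, supply shifts: Qs = 2(P − 33) − 24.
Solving gives Q = 22 with consumers paying 56 and sellers receiving 23 (the 33 wedge).
Quantity falls by |ΔQ| = |44 − 22| = 22.
DWL = ½ · t · |ΔQ| = ½ · 33 · 22 = 363.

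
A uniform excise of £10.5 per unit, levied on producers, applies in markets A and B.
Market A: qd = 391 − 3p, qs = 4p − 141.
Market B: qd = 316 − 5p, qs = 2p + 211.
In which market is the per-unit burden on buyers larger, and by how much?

Market A: pre-tax p* = £76, q* = 163; post-tax q = 145; per-unit burden on buyers = £6.
Market B: pre-tax p* = £15, q* = 241; post-tax q = 226; per-unit burden on buyers = £3.
Difference: £6 vs £3 → market A is larger by £3.

Market A, by £3.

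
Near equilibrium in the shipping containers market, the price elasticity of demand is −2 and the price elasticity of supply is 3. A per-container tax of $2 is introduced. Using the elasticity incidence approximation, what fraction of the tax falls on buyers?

Buyers' share ≈ 0.6.

Incidence ratio: buyers' share ≈ εs / (εs + |εd|) = 3 / (3 + 2) = 0.6.
Supply is the more elastic side, so buyers bear the larger share.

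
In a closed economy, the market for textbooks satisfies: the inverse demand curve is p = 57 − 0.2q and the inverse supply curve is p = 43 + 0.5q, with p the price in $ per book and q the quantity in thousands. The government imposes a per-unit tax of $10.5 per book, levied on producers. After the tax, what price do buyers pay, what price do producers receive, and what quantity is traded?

Buyers pay $56; producers receive $45.5; quantity = 5.

Inverting to q(p) form: qd = 285 − 5p; qs = 2p − 86.
Without the tax, 285 − 5p = 2p − 86 gives 7p = 371, so p* = $53 and q* = 20.
With the tax collected from producers, supply shifts: qs = 2(p − 10.5) − 86.
New equilibrium: buyers pay $56, producers receive $45.5, q = 5. (Wedge: pb − ps = 10.5.)
The less price-elastic side of the market bears the larger share of a per-unit tax.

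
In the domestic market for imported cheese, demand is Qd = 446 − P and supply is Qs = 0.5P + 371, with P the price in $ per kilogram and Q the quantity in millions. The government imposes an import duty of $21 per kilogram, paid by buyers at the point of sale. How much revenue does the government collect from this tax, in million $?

Without the tax, 446 − P = 0.5P + 371 gives 1.5P = 75, so P* = $50 and Q* = 396.
With the tax collected from buyers, demand (in seller-price terms) shifts: Qd = 446 − (P + 21).
Solving gives Q = 389 with buyers paying $57 and suppliers receiving $36 (the $21 wedge).
Revenue = t · Q = 21 · 389 = $8169.

Tax revenue = $8169 million.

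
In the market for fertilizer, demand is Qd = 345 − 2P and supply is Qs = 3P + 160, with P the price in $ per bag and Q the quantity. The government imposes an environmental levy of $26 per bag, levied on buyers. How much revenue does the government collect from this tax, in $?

Before the tax: set 345 − 2P = 3P + 160 → P* = $37, Q* = 271.
With the tax collected from buyers, demand (in seller-price terms) shifts: Qd = 345 − 2(P + 26).
Solving gives Q = 239.8 with buyers paying $52.6 and sellers receiving $26.6 (the $26 wedge).
Revenue = t · Q = 26 · 239.8 = $6234.8.

Tax revenue = $6234.8.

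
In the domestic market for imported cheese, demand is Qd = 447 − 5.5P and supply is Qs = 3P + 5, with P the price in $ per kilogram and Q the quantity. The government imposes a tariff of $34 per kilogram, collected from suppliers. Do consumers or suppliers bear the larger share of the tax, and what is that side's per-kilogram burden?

Suppliers bear the larger share: $22 per kilogram.

Without the tax, 447 − 5.5P = 3P + 5 gives 8.5P = 442, so P* = $52 and Q* = 161.
With the tax collected from suppliers, supply shifts: Qs = 3(P − 34) + 5.
New equilibrium: consumers pay $64, suppliers receive $30, Q = 95. (Wedge: Pb − Ps = 34.)
Per-kilogram burden: consumers $12, suppliers $22.
Suppliers take the larger share because supply is less price-elastic here (demand slope 5.5 vs supply slope 3).
The less price-elastic side of the market bears the larger share of a per-unit tax.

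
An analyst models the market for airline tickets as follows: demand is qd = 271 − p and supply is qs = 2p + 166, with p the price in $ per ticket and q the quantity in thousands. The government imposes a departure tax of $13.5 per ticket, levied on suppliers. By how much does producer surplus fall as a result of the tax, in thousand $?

Before the tax: set 271 − p = 2p + 166 → p* = $35, q* = 236.
With the tax collected from suppliers, supply shifts: qs = 2(p − 13.5) + 166.
Solving gives q = 227 with consumers paying $44 and suppliers receiving $30.5 (the $13.5 wedge).
ΔPS is the trapezoid between Q = 227 and Q = 236 of height $4.5: ½ · (236 + 227) · 4.5 = $1041.75.

Producer surplus falls by $1041.75 thousand.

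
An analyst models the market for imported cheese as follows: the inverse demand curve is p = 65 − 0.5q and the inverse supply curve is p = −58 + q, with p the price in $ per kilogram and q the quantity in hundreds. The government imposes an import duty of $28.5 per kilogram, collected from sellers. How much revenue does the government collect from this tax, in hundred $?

Tax revenue = $1795.5 hundred.

Inverting to q(p) form: qd = 130 − 2p; qs = p + 58.
Without the tax, 130 − 2p = p + 58 gives 3p = 72, so p* = $24 and q* = 82.
With the tax collected from sellers, supply shifts: qs = (p − 28.5) + 58.
Solving gives q = 63 with consumers paying $33.5 and sellers receiving $5 (the $28.5 wedge).
Revenue = t · Q = 28.5 · 63 = $1795.5.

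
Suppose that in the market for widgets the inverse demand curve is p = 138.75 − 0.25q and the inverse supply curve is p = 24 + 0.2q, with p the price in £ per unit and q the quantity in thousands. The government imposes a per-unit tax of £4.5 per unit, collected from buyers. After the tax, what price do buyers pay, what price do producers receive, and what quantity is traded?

Buyers pay £77.5; producers receive £73; quantity = 245.

Inverting to q(p) form: qd = 555 − 4p; qs = 5p − 120.
Without the tax, 555 − 4p = 5p − 120 gives 9p = 675, so p* = £75 and q* = 255.
With the tax collected from buyers, demand (in seller-price terms) shifts: qd = 555 − 4(p + 4.5).
New equilibrium: buyers pay £77.5, producers receive £73, q = 245. (Wedge: pb − ps = 4.5.)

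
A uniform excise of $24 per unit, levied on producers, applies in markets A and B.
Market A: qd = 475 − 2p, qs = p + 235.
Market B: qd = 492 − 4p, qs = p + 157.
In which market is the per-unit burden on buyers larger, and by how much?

Market A: pre-tax p* = $80, q* = 315; post-tax q = 299; per-unit burden on buyers = $8.
Market B: pre-tax p* = $67, q* = 224; post-tax q = 204.8; per-unit burden on buyers = $4.8.
Difference: $8 vs $4.8 → market A is larger by $3.2.

Market A, by $3.2.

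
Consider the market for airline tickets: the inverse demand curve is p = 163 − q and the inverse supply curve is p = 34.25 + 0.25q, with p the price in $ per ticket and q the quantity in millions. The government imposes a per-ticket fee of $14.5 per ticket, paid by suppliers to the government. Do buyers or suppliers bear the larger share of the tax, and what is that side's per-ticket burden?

Inverting to q(p) form: qd = 163 − p; qs = 4p − 137.
Before the tax: set 163 − p = 4p − 137 → p* = $60, q* = 103.
With the tax collected from suppliers, supply shifts: qs = 4(p − 14.5) − 137.
Solving gives q = 91.4 with buyers paying $71.6 and suppliers receiving $57.1 (the $14.5 wedge).
Per-ticket burden: buyers $11.6, suppliers $2.9.
Buyers take the larger share because demand is less price-elastic here (demand slope 1 vs supply slope 4).
The less price-elastic side of the market bears the larger share of a per-unit tax.

Buyers bear the larger share: $11.6 per ticket.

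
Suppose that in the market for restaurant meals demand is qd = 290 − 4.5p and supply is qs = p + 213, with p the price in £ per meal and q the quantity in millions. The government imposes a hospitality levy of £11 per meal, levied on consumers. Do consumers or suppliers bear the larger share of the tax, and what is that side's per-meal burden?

Without the tax, 290 − 4.5p = p + 213 gives 5.5p = 77, so p* = £14 and q* = 227.
With the tax collected from consumers, demand (in seller-price terms) shifts: qd = 290 − 4.5(p + 11).
New equilibrium: consumers pay £16, suppliers receive £5, q = 218. (Wedge: pb − ps = 11.)
Per-meal burden: consumers £2, suppliers £9.
Suppliers take the larger share because supply is less price-elastic here (demand slope 4.5 vs supply slope 1).

Suppliers bear the larger share: £9 per meal.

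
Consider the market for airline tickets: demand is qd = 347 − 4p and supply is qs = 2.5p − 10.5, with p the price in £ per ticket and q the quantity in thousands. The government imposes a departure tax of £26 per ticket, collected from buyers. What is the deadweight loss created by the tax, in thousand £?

Deadweight loss = £520 thousand.

Without the tax, 347 − 4p = 2.5p − 10.5 gives 6.5p = 357.5, so p* = £55 and q* = 127.
With the tax collected from buyers, demand (in seller-price terms) shifts: qd = 347 − 4(p + 26).
Solving gives q = 87 with buyers paying £65 and sellers receiving £39 (the £26 wedge).
Quantity falls by |ΔQ| = |127 − 87| = 40.
DWL = ½ · t · |ΔQ| = ½ · 26 · 40 = £520.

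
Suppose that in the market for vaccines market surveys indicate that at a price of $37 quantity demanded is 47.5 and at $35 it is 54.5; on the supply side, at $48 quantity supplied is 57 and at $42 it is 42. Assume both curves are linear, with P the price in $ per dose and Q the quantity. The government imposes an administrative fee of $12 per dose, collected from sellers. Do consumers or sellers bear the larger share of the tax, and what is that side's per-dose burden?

Demand slope: (54.5 − 47.5)/(35 − 37) = -3.5, so Qd = 177 − 3.5P.
Supply slope: (42 − 57)/(42 − 48) = 2.5, so Qs = 2.5P − 63.
Without the tax, 177 − 3.5P = 2.5P − 63 gives 6P = 240, so P* = $40 and Q* = 37.
With the tax collected from sellers, supply shifts: Qs = 2.5(P − 12) − 63.
New equilibrium: consumers pay $45, sellers receive $33, Q = 19.5. (Wedge: Pb − Ps = 12.)
Per-dose burden: consumers $5, sellers $7.
Sellers take the larger share because supply is less price-elastic here (demand slope 3.5 vs supply slope 2.5).

Sellers bear the larger share: $7 per dose.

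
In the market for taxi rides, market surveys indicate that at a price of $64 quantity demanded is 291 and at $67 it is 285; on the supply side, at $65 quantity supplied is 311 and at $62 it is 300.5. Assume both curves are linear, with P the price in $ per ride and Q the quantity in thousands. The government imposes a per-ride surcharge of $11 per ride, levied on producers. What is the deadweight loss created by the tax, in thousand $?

Deadweight loss = $77 thousand.

Demand slope: (285 − 291)/(67 − 64) = -2, so Qd = 419 − 2P.
Supply slope: (300.5 − 311)/(62 − 65) = 3.5, so Qs = 3.5P + 83.5.
Before the tax: set 419 − 2P = 3.5P + 83.5 → P* = $61, Q* = 297.
With the tax collected from producers, supply shifts: Qs = 3.5(P − 11) + 83.5.
New equilibrium: consumers pay $68, producers receive $57, Q = 283. (Wedge: Pb − Ps = 11.)
Quantity falls by |ΔQ| = |297 − 283| = 14.
DWL = ½ · t · |ΔQ| = ½ · 11 · 14 = $77.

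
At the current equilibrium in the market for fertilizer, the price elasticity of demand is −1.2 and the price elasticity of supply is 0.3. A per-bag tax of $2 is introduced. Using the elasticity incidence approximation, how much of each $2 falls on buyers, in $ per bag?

Buyers bear ≈ $0.4 per bag.

Incidence ratio: buyers' share ≈ εs / (εs + |εd|) = 0.3 / (0.3 + 1.2) = 0.2.
So buyers bear ≈ 0.2 × $2 = $0.4; suppliers bear $1.6.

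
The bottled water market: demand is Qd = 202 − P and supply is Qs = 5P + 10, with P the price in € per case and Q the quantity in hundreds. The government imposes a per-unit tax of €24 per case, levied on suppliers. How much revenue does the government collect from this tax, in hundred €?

Before the tax: set 202 − P = 5P + 10 → P* = €32, Q* = 170.
With the tax collected from suppliers, supply shifts: Qs = 5(P − 24) + 10.
Solving gives Q = 150 with buyers paying €52 and suppliers receiving €28 (the €24 wedge).
Revenue = t · Q = 24 · 150 = €3600.

Tax revenue = €3600 hundred.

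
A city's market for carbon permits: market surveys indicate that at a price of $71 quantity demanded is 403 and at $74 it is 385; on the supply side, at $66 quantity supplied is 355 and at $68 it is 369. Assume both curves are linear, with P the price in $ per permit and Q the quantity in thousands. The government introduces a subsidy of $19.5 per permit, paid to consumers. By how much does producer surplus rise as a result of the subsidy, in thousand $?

Demand slope: (385 − 403)/(74 − 71) = -6, so Qd = 829 − 6P.
Supply slope: (369 − 355)/(68 − 66) = 7, so Qs = 7P − 107.
Without the subsidy, 829 − 6P = 7P − 107 gives 13P = 936, so P* = $72 and Q* = 397.
With a per-unit subsidy paid to consumers, each effectively pays P − 19.5, so demand becomes Qd = 829 − 6(P − 19.5).
Solving gives Q = 460 with consumers paying $61.5 and producers receiving $81 (the $19.5 wedge).
ΔPS is the trapezoid between Q = 460 and Q = 397 of height $9: ½ · (397 + 460) · 9 = $3856.5.

Producer surplus rises by $3856.5 thousand.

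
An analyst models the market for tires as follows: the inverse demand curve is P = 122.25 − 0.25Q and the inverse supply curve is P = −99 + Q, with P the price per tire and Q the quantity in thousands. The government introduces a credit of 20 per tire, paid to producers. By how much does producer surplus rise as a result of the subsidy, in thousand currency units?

Producer surplus rises by 2960 thousand.

Inverting to Q(P) form: Qd = 489 − 4P; Qs = P + 99.
Without the subsidy, 489 − 4P = P + 99 gives 5P = 390, so P* = 78 and Q* = 177.
With a per-unit subsidy paid to producers, each receives P + 20 per unit sold, so supply becomes Qs = (P + 20) + 99.
New equilibrium: consumers pay 74, producers receive 94, Q = 193. (Wedge: Pb − Ps = −20.)
ΔPS is the trapezoid between Q = 193 and Q = 177 of height 16: ½ · (177 + 193) · 16 = 2960.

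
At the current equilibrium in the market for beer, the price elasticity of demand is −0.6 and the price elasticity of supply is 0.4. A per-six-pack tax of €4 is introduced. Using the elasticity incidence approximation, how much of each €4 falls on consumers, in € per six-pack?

Consumers bear ≈ €1.6 per six-pack.

Incidence ratio: consumers' share ≈ εs / (εs + |εd|) = 0.4 / (0.4 + 0.6) = 0.4.
So consumers bear ≈ 0.4 × €4 = €1.6; suppliers bear €2.4.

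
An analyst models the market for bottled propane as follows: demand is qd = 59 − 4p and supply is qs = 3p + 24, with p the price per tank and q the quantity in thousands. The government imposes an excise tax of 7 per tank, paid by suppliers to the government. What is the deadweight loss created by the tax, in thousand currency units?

Deadweight loss = 42 thousand.

Without the tax, 59 − 4p = 3p + 24 gives 7p = 35, so p* = 5 and q* = 39.
With the tax collected from suppliers, supply shifts: qs = 3(p − 7) + 24.
Solving gives q = 27 with consumers paying 8 and suppliers receiving 1 (the 7 wedge).
Quantity falls by |ΔQ| = |39 − 27| = 12.
DWL = ½ · t · |ΔQ| = ½ · 7 · 12 = 42.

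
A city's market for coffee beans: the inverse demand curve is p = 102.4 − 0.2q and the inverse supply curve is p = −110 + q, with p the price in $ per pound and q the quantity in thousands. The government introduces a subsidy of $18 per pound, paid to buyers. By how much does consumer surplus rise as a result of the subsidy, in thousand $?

Rewrite in direct form: qd = 512 − 5p and qs = p + 110.
Without the subsidy, 512 − 5p = p + 110 gives 6p = 402, so p* = $67 and q* = 177.
With a per-unit subsidy paid to buyers, each effectively pays p − 18, so demand becomes qd = 512 − 5(p − 18).
Solving gives q = 192 with buyers paying $64 and suppliers receiving $82 (the $18 wedge).
ΔCS is the trapezoid between Q = 192 and Q = 177 of height $3: ½ · (177 + 192) · 3 = $553.5.

Consumer surplus rises by $553.5 thousand.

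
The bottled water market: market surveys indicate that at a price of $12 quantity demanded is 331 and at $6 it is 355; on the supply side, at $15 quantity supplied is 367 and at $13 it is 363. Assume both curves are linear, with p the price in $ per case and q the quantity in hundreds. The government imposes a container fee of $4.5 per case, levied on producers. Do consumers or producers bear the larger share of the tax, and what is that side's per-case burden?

Demand slope: (355 − 331)/(6 − 12) = -4, so qd = 379 − 4p.
Supply slope: (363 − 367)/(13 − 15) = 2, so qs = 2p + 337.
Without the tax, 379 − 4p = 2p + 337 gives 6p = 42, so p* = $7 and q* = 351.
With the tax collected from producers, supply shifts: qs = 2(p − 4.5) + 337.
New equilibrium: consumers pay $8.5, producers receive $4, q = 345. (Wedge: pb − ps = 4.5.)
Per-case burden: consumers $1.5, producers $3.
Producers take the larger share because supply is less price-elastic here (demand slope 4 vs supply slope 2).
The less price-elastic side of the market bears the larger share of a per-unit tax.

Producers bear the larger share: $3 per case.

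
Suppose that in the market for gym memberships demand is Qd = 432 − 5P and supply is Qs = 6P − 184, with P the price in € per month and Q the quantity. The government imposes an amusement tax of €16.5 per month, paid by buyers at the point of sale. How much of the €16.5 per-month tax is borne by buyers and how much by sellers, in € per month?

Before the tax: set 432 − 5P = 6P − 184 → P* = €56, Q* = 152.
With the tax collected from buyers, demand (in seller-price terms) shifts: Qd = 432 − 5(P + 16.5).
New equilibrium: buyers pay €65, sellers receive €48.5, Q = 107. (Wedge: Pb − Ps = 16.5.)
Burden on buyers: €9; on sellers: €7.5. (They sum to €16.5.)
The less price-elastic side of the market bears the larger share of a per-unit tax.

Buyers bear €9 per month; sellers bear €7.5 per month.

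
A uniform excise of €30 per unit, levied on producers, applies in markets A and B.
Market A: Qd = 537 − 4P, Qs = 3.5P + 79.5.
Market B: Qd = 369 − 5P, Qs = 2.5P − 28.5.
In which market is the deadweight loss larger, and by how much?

Market A, by €90.

Market A: pre-tax P* = €61, Q* = 293; post-tax Q = 237; deadweight loss = €840.
Market B: pre-tax P* = €53, Q* = 104; post-tax Q = 54; deadweight loss = €750.
Difference: €840 vs €750 → market A is larger by €90.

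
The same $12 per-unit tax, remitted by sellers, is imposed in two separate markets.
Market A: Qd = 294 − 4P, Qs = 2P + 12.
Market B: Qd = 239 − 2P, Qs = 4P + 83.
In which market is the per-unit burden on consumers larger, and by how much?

Market B, by $4.

Market A: pre-tax P* = $47, Q* = 106; post-tax Q = 90; per-unit burden on consumers = $4.
Market B: pre-tax P* = $26, Q* = 187; post-tax Q = 171; per-unit burden on consumers = $8.
Difference: $4 vs $8 → market B is larger by $4.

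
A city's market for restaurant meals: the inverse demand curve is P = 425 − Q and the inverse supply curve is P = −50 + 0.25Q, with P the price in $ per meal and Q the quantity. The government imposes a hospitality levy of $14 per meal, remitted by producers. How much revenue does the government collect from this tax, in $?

Tax revenue = $5163.2.

Rewrite in direct form: Qd = 425 − P and Qs = 4P + 200.
Without the tax, 425 − P = 4P + 200 gives 5P = 225, so P* = $45 and Q* = 380.
With the tax collected from producers, supply shifts: Qs = 4(P − 14) + 200.
Solving gives Q = 368.8 with consumers paying $56.2 and producers receiving $42.2 (the $14 wedge).
Revenue = t · Q = 14 · 368.8 = $5163.2.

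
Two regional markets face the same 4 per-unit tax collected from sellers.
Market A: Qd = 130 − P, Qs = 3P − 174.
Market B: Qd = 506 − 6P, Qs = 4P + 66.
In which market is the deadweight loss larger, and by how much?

Market A: pre-tax P* = 76, Q* = 54; post-tax Q = 51; deadweight loss = 6.
Market B: pre-tax P* = 44, Q* = 242; post-tax Q = 232.4; deadweight loss = 19.2.
Difference: 6 vs 19.2 → market B is larger by 13.2.

Market B, by 13.2.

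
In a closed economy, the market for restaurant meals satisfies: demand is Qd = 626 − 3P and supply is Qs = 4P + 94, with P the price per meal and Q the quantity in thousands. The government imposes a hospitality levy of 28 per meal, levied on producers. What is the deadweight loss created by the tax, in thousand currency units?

Without the tax, 626 − 3P = 4P + 94 gives 7P = 532, so P* = 76 and Q* = 398.
With the tax collected from producers, supply shifts: Qs = 4(P − 28) + 94.
Solving gives Q = 350 with buyers paying 92 and producers receiving 64 (the 28 wedge).
Quantity falls by |ΔQ| = |398 − 350| = 48.
DWL = ½ · t · |ΔQ| = ½ · 28 · 48 = 672.

Deadweight loss = 672 thousand.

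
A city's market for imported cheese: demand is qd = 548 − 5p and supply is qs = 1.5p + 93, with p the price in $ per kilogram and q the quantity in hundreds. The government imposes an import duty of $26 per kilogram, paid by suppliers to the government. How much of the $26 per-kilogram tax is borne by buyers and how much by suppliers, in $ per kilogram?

Before the tax: set 548 − 5p = 1.5p + 93 → p* = $70, q* = 198.
With the tax collected from suppliers, supply shifts: qs = 1.5(p − 26) + 93.
Solving gives q = 168 with buyers paying $76 and suppliers receiving $50 (the $26 wedge).
Burden on buyers: $6; on suppliers: $20. (They sum to $26.)
The less price-elastic side of the market bears the larger share of a per-unit tax.

Buyers bear $6 per kilogram; suppliers bear $20 per kilogram.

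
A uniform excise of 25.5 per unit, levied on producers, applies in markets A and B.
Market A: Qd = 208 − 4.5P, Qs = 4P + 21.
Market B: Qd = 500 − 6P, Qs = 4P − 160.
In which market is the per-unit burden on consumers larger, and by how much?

Market A, by 1.8.

Market A: pre-tax P* = 22, Q* = 109; post-tax Q = 55; per-unit burden on consumers = 12.
Market B: pre-tax P* = 66, Q* = 104; post-tax Q = 42.8; per-unit burden on consumers = 10.2.
Difference: 12 vs 10.2 → market A is larger by 1.8.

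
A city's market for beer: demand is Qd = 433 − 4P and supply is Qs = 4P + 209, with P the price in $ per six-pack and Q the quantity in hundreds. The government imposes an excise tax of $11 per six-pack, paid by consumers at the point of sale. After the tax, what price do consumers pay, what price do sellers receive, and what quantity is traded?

Before the tax: set 433 − 4P = 4P + 209 → P* = $28, Q* = 321.
With the tax collected from consumers, demand (in seller-price terms) shifts: Qd = 433 − 4(P + 11).
New equilibrium: consumers pay $33.5, sellers receive $22.5, Q = 299. (Wedge: Pb − Ps = 11.)
The less price-elastic side of the market bears the larger share of a per-unit tax.

Consumers pay $33.5; sellers receive $22.5; quantity = 299.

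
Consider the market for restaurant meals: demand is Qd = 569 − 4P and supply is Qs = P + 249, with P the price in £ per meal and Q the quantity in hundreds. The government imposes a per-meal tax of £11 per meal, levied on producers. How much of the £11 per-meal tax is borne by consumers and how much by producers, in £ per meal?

Consumers bear £2.2 per meal; producers bear £8.8 per meal.

Without the tax, 569 − 4P = P + 249 gives 5P = 320, so P* = £64 and Q* = 313.
With the tax collected from producers, supply shifts: Qs = (P − 11) + 249.
New equilibrium: consumers pay £66.2, producers receive £55.2, Q = 304.2. (Wedge: Pb − Ps = 11.)
Burden on consumers: £2.2; on producers: £8.8. (They sum to £11.)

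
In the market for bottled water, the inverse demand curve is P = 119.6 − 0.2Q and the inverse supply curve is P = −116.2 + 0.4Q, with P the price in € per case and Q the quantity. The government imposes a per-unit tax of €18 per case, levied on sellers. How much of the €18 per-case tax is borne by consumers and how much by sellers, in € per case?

Inverting to Q(P) form: Qd = 598 − 5P; Qs = 2.5P + 290.5.
Without the tax, 598 − 5P = 2.5P + 290.5 gives 7.5P = 307.5, so P* = €41 and Q* = 393.
With the tax collected from sellers, supply shifts: Qs = 2.5(P − 18) + 290.5.
Solving gives Q = 363 with consumers paying €47 and sellers receiving €29 (the €18 wedge).
Burden on consumers: €6; on sellers: €12. (They sum to €18.)
The less price-elastic side of the market bears the larger share of a per-unit tax.

Consumers bear €6 per case; sellers bear €12 per case.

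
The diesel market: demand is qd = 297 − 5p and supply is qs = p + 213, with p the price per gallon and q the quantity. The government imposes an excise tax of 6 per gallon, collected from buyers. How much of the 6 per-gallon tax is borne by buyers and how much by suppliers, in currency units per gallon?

Buyers bear 1 per gallon; suppliers bear 5 per gallon.

Before the tax: set 297 − 5p = p + 213 → p* = 14, q* = 227.
With the tax collected from buyers, demand (in seller-price terms) shifts: qd = 297 − 5(p + 6).
Solving gives q = 222 with buyers paying 15 and suppliers receiving 9 (the 6 wedge).
Burden on buyers: 1; on suppliers: 5. (They sum to 6.)
The less price-elastic side of the market bears the larger share of a per-unit tax.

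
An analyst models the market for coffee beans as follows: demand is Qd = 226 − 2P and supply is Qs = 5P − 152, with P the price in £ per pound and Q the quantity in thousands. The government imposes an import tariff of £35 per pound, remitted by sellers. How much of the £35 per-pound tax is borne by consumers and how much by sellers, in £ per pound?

Without the tax, 226 − 2P = 5P − 152 gives 7P = 378, so P* = £54 and Q* = 118.
With the tax collected from sellers, supply shifts: Qs = 5(P − 35) − 152.
Solving gives Q = 68 with consumers paying £79 and sellers receiving £44 (the £35 wedge).
Burden on consumers: £25; on sellers: £10. (They sum to £35.)

Consumers bear £25 per pound; sellers bear £10 per pound.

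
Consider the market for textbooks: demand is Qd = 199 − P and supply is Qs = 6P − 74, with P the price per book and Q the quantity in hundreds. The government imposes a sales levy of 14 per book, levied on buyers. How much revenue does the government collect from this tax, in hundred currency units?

Before the tax: set 199 − P = 6P − 74 → P* = 39, Q* = 160.
With the tax collected from buyers, demand (in seller-price terms) shifts: Qd = 199 − (P + 14).
Solving gives Q = 148 with buyers paying 51 and suppliers receiving 37 (the 14 wedge).
Revenue = t · Q = 14 · 148 = 2072.

Tax revenue = 2072 hundred.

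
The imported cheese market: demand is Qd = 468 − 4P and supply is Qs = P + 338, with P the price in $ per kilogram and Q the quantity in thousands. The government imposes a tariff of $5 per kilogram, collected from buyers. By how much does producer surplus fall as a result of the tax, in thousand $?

Before the tax: set 468 − 4P = P + 338 → P* = $26, Q* = 364.
With the tax collected from buyers, demand (in seller-price terms) shifts: Qd = 468 − 4(P + 5).
Solving gives Q = 360 with buyers paying $27 and sellers receiving $22 (the $5 wedge).
ΔPS is the trapezoid between Q = 360 and Q = 364 of height $4: ½ · (364 + 360) · 4 = $1448.

Producer surplus falls by $1448 thousand.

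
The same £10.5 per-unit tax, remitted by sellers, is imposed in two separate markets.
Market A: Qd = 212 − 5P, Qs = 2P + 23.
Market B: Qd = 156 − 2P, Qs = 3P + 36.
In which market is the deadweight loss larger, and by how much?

Market A, by £12.6.

Market A: pre-tax P* = £27, Q* = 77; post-tax Q = 62; deadweight loss = £78.75.
Market B: pre-tax P* = £24, Q* = 108; post-tax Q = 95.4; deadweight loss = £66.15.
Difference: £78.75 vs £66.15 → market A is larger by £12.6.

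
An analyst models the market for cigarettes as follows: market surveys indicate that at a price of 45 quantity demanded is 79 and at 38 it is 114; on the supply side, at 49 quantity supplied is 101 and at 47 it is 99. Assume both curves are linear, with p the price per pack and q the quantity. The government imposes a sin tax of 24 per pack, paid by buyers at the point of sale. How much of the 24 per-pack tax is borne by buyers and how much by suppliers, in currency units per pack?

Demand slope: (114 − 79)/(38 − 45) = -5, so qd = 304 − 5p.
Supply slope: (99 − 101)/(47 − 49) = 1, so qs = p + 52.
Without the tax, 304 − 5p = p + 52 gives 6p = 252, so p* = 42 and q* = 94.
With the tax collected from buyers, demand (in seller-price terms) shifts: qd = 304 − 5(p + 24).
Solving gives q = 74 with buyers paying 46 and suppliers receiving 22 (the 24 wedge).
Burden on buyers: 4; on suppliers: 20. (They sum to 24.)

Buyers bear 4 per pack; suppliers bear 20 per pack.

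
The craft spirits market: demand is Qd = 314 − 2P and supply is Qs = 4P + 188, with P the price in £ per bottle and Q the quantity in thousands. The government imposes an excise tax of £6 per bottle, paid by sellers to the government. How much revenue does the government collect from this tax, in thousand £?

Before the tax: set 314 − 2P = 4P + 188 → P* = £21, Q* = 272.
With the tax collected from sellers, supply shifts: Qs = 4(P − 6) + 188.
New equilibrium: consumers pay £25, sellers receive £19, Q = 264. (Wedge: Pb − Ps = 6.)
Revenue = t · Q = 6 · 264 = £1584.

Tax revenue = £1584 thousand.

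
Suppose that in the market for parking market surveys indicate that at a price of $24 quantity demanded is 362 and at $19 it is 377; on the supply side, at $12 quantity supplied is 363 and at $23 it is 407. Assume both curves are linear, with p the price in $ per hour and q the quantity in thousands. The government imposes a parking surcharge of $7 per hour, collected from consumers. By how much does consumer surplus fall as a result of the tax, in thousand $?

Consumer surplus falls by $1508 thousand.

Demand slope: (377 − 362)/(19 − 24) = -3, so qd = 434 − 3p.
Supply slope: (407 − 363)/(23 − 12) = 4, so qs = 4p + 315.
Without the tax, 434 − 3p = 4p + 315 gives 7p = 119, so p* = $17 and q* = 383.
With the tax collected from consumers, demand (in seller-price terms) shifts: qd = 434 − 3(p + 7).
Solving gives q = 371 with consumers paying $21 and producers receiving $14 (the $7 wedge).
ΔCS is the trapezoid between Q = 371 and Q = 383 of height $4: ½ · (383 + 371) · 4 = $1508.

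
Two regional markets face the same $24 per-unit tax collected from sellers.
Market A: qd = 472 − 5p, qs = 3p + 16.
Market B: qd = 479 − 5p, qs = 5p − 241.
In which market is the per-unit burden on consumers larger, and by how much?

Market B, by $3.

Market A: pre-tax p* = $57, q* = 187; post-tax q = 142; per-unit burden on consumers = $9.
Market B: pre-tax p* = $72, q* = 119; post-tax q = 59; per-unit burden on consumers = $12.
Difference: $9 vs $12 → market B is larger by $3.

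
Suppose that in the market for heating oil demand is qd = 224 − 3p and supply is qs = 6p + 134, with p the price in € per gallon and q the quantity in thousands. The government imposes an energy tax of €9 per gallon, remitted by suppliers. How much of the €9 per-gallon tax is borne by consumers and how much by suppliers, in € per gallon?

Without the tax, 224 − 3p = 6p + 134 gives 9p = 90, so p* = €10 and q* = 194.
With the tax collected from suppliers, supply shifts: qs = 6(p − 9) + 134.
New equilibrium: consumers pay €16, suppliers receive €7, q = 176. (Wedge: pb − ps = 9.)
Burden on consumers: €6; on suppliers: €3. (They sum to €9.)
The less price-elastic side of the market bears the larger share of a per-unit tax.

Consumers bear €6 per gallon; suppliers bear €3 per gallon.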